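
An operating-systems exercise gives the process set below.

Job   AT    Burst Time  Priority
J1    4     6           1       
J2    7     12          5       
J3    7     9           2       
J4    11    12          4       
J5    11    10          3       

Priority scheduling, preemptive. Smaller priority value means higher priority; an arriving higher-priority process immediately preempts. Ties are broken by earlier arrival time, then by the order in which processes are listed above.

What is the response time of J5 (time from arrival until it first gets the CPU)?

Timeline: | idle 0-4 | J1 4-10 | J3 10-19 | J5 19-29 | J4 29-41 | J2 41-53 |
Completion: J1=10  J2=53  J3=19  J4=41  J5=29
Turnaround (C−A): J1=6  J2=46  J3=12  J4=30  J5=18
Response(J5) = first start − arrival = 19 − 11 = 8

8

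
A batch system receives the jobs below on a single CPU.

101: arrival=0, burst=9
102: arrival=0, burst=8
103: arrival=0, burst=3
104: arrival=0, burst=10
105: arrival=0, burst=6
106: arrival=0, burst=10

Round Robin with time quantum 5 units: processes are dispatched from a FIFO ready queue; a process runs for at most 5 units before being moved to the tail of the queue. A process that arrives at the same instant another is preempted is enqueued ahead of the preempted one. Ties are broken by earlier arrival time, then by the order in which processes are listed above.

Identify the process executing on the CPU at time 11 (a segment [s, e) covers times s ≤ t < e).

103

Gantt: | 101 0-5 | 102 5-10 | 103 10-13 | 104 13-18 | 105 18-23 | 106 23-28 | 101 28-32 | 102 32-35 | 104 35-40 | 105 40-41 | 106 41-46 |
Completion: 101=32  102=35  103=13  104=40  105=41  106=46
Turnaround (C−A): 101=32  102=35  103=13  104=40  105=41  106=46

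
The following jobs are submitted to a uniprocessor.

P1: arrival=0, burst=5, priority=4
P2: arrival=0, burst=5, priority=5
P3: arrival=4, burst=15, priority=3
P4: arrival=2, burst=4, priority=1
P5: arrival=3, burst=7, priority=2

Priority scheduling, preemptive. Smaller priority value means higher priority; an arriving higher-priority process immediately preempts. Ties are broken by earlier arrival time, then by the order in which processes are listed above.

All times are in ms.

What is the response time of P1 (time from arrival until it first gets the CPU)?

Gantt: | P1 0-2 | P4 2-6 | P5 6-13 | P3 13-28 | P1 28-31 | P2 31-36 |
Completion: P1=31  P2=36  P3=28  P4=6  P5=13
Response(P1) = first start − arrival = 0 − 0 = 0

0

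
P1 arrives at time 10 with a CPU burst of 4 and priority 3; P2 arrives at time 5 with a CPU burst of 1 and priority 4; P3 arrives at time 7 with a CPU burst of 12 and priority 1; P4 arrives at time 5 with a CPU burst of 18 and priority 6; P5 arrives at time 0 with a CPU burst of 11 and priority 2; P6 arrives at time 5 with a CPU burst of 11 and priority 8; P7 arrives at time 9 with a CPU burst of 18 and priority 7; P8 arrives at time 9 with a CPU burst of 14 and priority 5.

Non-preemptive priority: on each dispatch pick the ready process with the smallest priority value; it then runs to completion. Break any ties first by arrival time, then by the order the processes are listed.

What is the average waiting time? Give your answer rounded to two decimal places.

Timeline: | P5 0-11 | P3 11-23 | P1 23-27 | P2 27-28 | P8 28-42 | P4 42-60 | P7 60-78 | P6 78-89 |
Completion: P1=27  P2=28  P3=23  P4=60  P5=11  P6=89  P7=78  P8=42
Turnaround (C−A): P1=17  P2=23  P3=16  P4=55  P5=11  P6=84  P7=69  P8=33
Waiting times: P1=13, P2=22, P3=4, P4=37, P5=0, P6=73, P7=51, P8=19
Average waiting = (13+22+4+37+0+73+51+19) / 8 = 219/8 = 27.38

27.38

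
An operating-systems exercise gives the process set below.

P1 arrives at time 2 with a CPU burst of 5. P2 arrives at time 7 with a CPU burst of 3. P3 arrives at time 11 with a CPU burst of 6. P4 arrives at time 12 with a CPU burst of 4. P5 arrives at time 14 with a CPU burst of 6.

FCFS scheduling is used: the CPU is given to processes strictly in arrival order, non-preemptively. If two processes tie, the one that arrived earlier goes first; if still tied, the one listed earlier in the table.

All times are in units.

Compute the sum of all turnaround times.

Gantt: | idle 0-2 | P1 2-7 | P2 7-10 | idle 10-11 | P3 11-17 | P4 17-21 | P5 21-27 |
Completion: P1=7  P2=10  P3=17  P4=21  P5=27
Turnaround (C−A): P1=5  P2=3  P3=6  P4=9  P5=13
Turnaround = completion − arrival: P1=5, P2=3, P3=6, P4=9, P5=13
Total turnaround = 5 + 3 + 6 + 9 + 13 = 36

36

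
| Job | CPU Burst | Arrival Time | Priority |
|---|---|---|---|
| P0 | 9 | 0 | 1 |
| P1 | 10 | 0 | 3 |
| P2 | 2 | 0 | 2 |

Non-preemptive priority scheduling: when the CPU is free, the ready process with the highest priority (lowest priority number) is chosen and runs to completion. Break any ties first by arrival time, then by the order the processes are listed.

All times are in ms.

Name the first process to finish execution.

Gantt: | P0 0-9 | P2 9-11 | P1 11-21 |
Completion: P0=9  P1=21  P2=11
Finish order: P0 → P2 → P1

P0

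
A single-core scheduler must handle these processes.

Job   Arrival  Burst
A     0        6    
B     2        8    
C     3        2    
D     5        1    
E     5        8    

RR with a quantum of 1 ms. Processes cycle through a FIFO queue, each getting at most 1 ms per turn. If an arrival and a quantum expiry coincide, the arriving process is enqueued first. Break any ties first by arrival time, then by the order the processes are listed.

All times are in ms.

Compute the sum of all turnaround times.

66

Schedule: | A 0-2 | B 2-3 | A 3-4 | C 4-5 | B 5-6 | A 6-7 | D 7-8 | E 8-9 | C 9-10 | B 10-11 | A 11-12 | E 12-13 | B 13-14 | A 14-15 | E 15-16 | B 16-17 | E 17-18 | B 18-19 | E 19-20 | B 20-21 | E 21-22 | B 22-23 | E 23-25 |
Completion: A=15  B=23  C=10  D=8  E=25
Turnaround = completion − arrival: A=15, B=21, C=7, D=3, E=20
Total turnaround = 15 + 21 + 7 + 3 + 20 = 66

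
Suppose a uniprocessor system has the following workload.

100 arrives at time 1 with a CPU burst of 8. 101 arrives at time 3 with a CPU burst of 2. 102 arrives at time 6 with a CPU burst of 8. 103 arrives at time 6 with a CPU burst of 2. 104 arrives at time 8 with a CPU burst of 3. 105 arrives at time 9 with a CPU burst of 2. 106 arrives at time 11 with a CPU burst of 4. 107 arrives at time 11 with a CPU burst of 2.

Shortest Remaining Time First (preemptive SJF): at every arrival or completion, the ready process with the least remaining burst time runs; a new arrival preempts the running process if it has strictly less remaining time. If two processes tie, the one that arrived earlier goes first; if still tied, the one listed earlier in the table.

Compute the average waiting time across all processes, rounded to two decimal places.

Timeline: | idle 0-1 | 100 1-3 | 101 3-5 | 100 5-6 | 103 6-8 | 104 8-11 | 105 11-13 | 107 13-15 | 106 15-19 | 100 19-24 | 102 24-32 |
Completion: 100=24  101=5  102=32  103=8  104=11  105=13  106=19  107=15
Waiting times: 100=15, 101=0, 102=18, 103=0, 104=0, 105=2, 106=4, 107=2
Average waiting = (15+0+18+0+0+2+4+2) / 8 = 41/8 = 5.13

5.13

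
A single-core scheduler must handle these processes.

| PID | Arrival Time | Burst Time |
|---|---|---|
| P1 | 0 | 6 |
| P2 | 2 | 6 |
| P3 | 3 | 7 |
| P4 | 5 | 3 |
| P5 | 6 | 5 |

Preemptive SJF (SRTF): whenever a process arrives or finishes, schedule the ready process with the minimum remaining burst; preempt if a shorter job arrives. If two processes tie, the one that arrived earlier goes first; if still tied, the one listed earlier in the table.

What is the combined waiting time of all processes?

Timeline: | P1 0-6 | P4 6-9 | P5 9-14 | P2 14-20 | P3 20-27 |
Completion: P1=6  P2=20  P3=27  P4=9  P5=14
Turnaround (C−A): P1=6  P2=18  P3=24  P4=4  P5=8
Waiting = turnaround − burst: P1=0, P2=12, P3=17, P4=1, P5=3
Total waiting = 0 + 12 + 17 + 1 + 3 = 33

33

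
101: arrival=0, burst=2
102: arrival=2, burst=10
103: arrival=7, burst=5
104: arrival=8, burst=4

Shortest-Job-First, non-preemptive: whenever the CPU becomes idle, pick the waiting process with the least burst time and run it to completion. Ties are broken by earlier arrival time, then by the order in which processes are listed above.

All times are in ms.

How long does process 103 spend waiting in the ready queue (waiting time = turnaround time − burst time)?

9

Timeline: | 101 0-2 | 102 2-12 | 104 12-16 | 103 16-21 |
Completion: 101=2  102=12  103=21  104=16
Turnaround (C−A): 101=2  102=10  103=14  104=8
Waiting(103) = turnaround − burst = 14 − 5 = 9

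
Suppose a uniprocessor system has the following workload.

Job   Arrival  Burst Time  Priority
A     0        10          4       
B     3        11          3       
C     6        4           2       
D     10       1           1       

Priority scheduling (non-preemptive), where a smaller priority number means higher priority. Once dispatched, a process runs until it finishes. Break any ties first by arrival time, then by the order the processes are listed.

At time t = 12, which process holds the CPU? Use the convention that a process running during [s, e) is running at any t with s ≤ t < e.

C

Timeline: | A 0-10 | D 10-11 | C 11-15 | B 15-26 |
Completion: A=10  B=26  C=15  D=11
Turnaround (C−A): A=10  B=23  C=9  D=1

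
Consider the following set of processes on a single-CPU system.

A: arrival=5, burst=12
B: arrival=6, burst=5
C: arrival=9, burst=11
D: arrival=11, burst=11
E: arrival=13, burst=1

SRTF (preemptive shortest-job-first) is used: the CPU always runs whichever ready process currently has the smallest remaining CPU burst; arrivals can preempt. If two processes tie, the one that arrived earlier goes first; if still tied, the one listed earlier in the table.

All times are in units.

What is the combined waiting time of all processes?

43

Timeline: | idle 0-5 | A 5-6 | B 6-11 | A 11-13 | E 13-14 | A 14-23 | C 23-34 | D 34-45 |
Completion: A=23  B=11  C=34  D=45  E=14
Waiting = turnaround − burst: A=6, B=0, C=14, D=23, E=0
Total waiting = 6 + 0 + 14 + 23 + 0 = 43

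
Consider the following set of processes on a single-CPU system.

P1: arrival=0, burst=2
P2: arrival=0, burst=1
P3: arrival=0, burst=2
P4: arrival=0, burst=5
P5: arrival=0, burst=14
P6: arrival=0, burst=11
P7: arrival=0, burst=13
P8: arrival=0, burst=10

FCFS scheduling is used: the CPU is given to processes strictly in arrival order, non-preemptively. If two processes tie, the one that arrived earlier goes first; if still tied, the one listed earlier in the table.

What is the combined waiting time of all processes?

Schedule: | P1 0-2 | P2 2-3 | P3 3-5 | P4 5-10 | P5 10-24 | P6 24-35 | P7 35-48 | P8 48-58 |
Completion: P1=2  P2=3  P3=5  P4=10  P5=24  P6=35  P7=48  P8=58
Turnaround (C−A): P1=2  P2=3  P3=5  P4=10  P5=24  P6=35  P7=48  P8=58
Waiting = turnaround − burst: P1=0, P2=2, P3=3, P4=5, P5=10, P6=24, P7=35, P8=48
Total waiting = 0 + 2 + 3 + 5 + 10 + 24 + 35 + 48 = 127

127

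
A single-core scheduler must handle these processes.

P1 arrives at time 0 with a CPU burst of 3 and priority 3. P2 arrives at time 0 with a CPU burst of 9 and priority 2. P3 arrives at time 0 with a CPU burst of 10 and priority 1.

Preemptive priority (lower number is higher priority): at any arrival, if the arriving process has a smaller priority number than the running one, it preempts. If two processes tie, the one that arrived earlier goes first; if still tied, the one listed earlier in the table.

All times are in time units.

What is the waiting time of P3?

0

Timeline: | P3 0-10 | P2 10-19 | P1 19-22 |
Completion: P1=22  P2=19  P3=10
Turnaround (C−A): P1=22  P2=19  P3=10
Waiting(P3) = turnaround − burst = 10 − 10 = 0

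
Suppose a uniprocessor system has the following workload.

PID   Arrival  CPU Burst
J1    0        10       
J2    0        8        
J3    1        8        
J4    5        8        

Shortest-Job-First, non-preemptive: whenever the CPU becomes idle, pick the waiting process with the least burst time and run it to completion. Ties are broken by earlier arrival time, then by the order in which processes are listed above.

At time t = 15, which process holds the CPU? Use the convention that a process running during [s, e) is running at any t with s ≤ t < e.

Gantt: | J2 0-8 | J3 8-16 | J4 16-24 | J1 24-34 |
Completion: J1=34  J2=8  J3=16  J4=24
Turnaround (C−A): J1=34  J2=8  J3=15  J4=19

J3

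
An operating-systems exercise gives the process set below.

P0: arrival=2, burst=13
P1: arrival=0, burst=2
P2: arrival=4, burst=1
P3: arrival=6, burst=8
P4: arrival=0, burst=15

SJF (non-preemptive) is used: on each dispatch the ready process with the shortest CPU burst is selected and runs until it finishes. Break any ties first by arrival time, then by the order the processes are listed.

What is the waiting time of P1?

0

Gantt: | P1 0-2 | P0 2-15 | P2 15-16 | P3 16-24 | P4 24-39 |
Completion: P0=15  P1=2  P2=16  P3=24  P4=39
Turnaround (C−A): P0=13  P1=2  P2=12  P3=18  P4=39
Waiting(P1) = turnaround − burst = 2 − 2 = 0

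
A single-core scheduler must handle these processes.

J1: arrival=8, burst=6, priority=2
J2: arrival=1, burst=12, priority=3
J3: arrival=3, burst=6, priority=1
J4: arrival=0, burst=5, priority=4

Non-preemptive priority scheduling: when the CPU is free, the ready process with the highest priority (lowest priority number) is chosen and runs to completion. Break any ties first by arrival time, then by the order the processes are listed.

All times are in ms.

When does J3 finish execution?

Gantt: | J4 0-5 | J3 5-11 | J1 11-17 | J2 17-29 |
Completion: J1=17  J2=29  J3=11  J4=5
Turnaround (C−A): J1=9  J2=28  J3=8  J4=5

11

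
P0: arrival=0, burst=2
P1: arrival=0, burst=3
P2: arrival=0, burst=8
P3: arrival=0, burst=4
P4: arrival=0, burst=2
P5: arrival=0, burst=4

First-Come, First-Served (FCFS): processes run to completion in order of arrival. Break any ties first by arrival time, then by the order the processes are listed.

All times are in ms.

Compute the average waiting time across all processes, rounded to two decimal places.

9.33

Schedule: | P0 0-2 | P1 2-5 | P2 5-13 | P3 13-17 | P4 17-19 | P5 19-23 |
Completion: P0=2  P1=5  P2=13  P3=17  P4=19  P5=23
Waiting times: P0=0, P1=2, P2=5, P3=13, P4=17, P5=19
Average waiting = (0+2+5+13+17+19) / 6 = 56/6 = 9.33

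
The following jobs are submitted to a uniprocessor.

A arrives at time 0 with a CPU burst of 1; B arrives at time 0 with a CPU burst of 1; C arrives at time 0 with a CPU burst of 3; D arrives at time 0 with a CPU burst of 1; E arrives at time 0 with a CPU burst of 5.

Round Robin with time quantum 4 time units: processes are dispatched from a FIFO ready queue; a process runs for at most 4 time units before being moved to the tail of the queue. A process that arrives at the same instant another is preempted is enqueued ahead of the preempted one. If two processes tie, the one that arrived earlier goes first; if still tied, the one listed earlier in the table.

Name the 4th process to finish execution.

D

Timeline: | A 0-1 | B 1-2 | C 2-5 | D 5-6 | E 6-11 |
Completion: A=1  B=2  C=5  D=6  E=11
Turnaround (C−A): A=1  B=2  C=5  D=6  E=11
Finish order: A → B → C → D → E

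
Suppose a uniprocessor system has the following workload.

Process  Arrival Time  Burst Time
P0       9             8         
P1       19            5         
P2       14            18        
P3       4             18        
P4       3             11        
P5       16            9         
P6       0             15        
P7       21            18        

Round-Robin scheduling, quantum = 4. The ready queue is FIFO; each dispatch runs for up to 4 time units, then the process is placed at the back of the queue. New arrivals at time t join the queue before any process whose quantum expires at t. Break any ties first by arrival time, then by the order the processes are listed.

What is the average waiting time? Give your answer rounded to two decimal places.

53.88

Gantt: | P6 0-4 | P4 4-8 | P3 8-12 | P6 12-16 | P4 16-20 | P0 20-24 | P3 24-28 | P2 28-32 | P5 32-36 | P6 36-40 | P1 40-44 | P4 44-47 | P7 47-51 | P0 51-55 | P3 55-59 | P2 59-63 | P5 63-67 | P6 67-70 | P1 70-71 | P7 71-75 | P3 75-79 | P2 79-83 | P5 83-84 | P7 84-88 | P3 88-90 | P2 90-94 | P7 94-98 | P2 98-100 | P7 100-102 |
Completion: P0=55  P1=71  P2=100  P3=90  P4=47  P5=84  P6=70  P7=102
Waiting times: P0=38, P1=47, P2=68, P3=68, P4=33, P5=59, P6=55, P7=63
Average waiting = (38+47+68+68+33+59+55+63) / 8 = 431/8 = 53.88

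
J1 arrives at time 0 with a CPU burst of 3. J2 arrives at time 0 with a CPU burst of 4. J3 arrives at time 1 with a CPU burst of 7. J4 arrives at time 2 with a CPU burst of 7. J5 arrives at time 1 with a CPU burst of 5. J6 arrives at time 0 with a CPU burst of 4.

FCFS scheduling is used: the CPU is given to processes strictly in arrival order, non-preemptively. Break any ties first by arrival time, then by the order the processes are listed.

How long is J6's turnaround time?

11

Schedule: | J1 0-3 | J2 3-7 | J6 7-11 | J3 11-18 | J5 18-23 | J4 23-30 |
Completion: J1=3  J2=7  J3=18  J4=30  J5=23  J6=11
Turnaround (C−A): J1=3  J2=7  J3=17  J4=28  J5=22  J6=11
Turnaround(J6) = completion − arrival = 11 − 0 = 11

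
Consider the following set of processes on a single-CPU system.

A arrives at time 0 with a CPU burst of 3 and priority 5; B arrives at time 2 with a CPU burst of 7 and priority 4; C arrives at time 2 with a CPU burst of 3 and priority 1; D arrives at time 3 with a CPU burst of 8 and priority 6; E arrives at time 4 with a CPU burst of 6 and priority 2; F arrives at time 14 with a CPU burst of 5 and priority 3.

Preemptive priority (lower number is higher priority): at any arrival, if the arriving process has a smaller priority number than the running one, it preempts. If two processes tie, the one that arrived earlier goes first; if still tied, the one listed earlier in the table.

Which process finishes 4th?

B

Timeline: | A 0-2 | C 2-5 | E 5-11 | B 11-14 | F 14-19 | B 19-23 | A 23-24 | D 24-32 |
Completion: A=24  B=23  C=5  D=32  E=11  F=19
Turnaround (C−A): A=24  B=21  C=3  D=29  E=7  F=5
Finish order: C → E → F → B → A → D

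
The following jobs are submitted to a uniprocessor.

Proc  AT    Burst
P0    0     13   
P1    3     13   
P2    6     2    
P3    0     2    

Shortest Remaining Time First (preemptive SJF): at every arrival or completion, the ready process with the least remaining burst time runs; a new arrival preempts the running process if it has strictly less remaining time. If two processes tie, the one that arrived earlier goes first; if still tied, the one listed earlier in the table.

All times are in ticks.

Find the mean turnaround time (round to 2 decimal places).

Schedule: | P3 0-2 | P0 2-6 | P2 6-8 | P0 8-17 | P1 17-30 |
Completion: P0=17  P1=30  P2=8  P3=2
Turnaround (C−A): P0=17  P1=27  P2=2  P3=2
Turnaround times: P0=17, P1=27, P2=2, P3=2
Average turnaround = (17+27+2+2) / 4 = 48/4 = 12.00

12.00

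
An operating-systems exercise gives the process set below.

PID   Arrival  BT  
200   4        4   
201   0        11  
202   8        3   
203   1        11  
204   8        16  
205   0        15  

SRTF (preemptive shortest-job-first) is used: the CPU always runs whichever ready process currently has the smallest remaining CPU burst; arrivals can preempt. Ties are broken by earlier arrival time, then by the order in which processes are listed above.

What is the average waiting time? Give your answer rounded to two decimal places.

14.83

Gantt: | 201 0-4 | 200 4-8 | 202 8-11 | 201 11-18 | 203 18-29 | 205 29-44 | 204 44-60 |
Completion: 200=8  201=18  202=11  203=29  204=60  205=44
Waiting times: 200=0, 201=7, 202=0, 203=17, 204=36, 205=29
Average waiting = (0+7+0+17+36+29) / 6 = 89/6 = 14.83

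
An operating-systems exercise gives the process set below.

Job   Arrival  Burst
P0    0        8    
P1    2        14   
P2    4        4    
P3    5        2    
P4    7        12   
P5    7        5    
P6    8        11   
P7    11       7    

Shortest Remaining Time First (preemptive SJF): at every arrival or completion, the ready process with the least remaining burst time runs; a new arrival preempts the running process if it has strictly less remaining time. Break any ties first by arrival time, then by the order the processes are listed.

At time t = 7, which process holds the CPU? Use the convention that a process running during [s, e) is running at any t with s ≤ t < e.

P0

Timeline: | P0 0-5 | P3 5-7 | P0 7-10 | P2 10-14 | P5 14-19 | P7 19-26 | P6 26-37 | P4 37-49 | P1 49-63 |
Completion: P0=10  P1=63  P2=14  P3=7  P4=49  P5=19  P6=37  P7=26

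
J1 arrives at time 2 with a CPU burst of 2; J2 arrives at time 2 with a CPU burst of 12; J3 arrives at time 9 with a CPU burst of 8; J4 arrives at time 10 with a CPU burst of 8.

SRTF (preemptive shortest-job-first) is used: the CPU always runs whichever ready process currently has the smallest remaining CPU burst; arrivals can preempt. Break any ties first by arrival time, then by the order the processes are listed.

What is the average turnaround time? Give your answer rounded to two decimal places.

Schedule: | idle 0-2 | J1 2-4 | J2 4-16 | J3 16-24 | J4 24-32 |
Completion: J1=4  J2=16  J3=24  J4=32
Turnaround times: J1=2, J2=14, J3=15, J4=22
Average turnaround = (2+14+15+22) / 4 = 53/4 = 13.25

13.25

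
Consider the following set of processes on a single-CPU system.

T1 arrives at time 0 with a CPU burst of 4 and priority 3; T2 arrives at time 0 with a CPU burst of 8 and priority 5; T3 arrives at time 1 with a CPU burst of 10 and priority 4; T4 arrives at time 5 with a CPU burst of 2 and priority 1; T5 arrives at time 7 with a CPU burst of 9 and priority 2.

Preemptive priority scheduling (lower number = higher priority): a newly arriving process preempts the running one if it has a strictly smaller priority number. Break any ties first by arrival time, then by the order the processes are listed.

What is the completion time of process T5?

16

Gantt: | T1 0-4 | T3 4-5 | T4 5-7 | T5 7-16 | T3 16-25 | T2 25-33 |
Completion: T1=4  T2=33  T3=25  T4=7  T5=16
Turnaround (C−A): T1=4  T2=33  T3=24  T4=2  T5=9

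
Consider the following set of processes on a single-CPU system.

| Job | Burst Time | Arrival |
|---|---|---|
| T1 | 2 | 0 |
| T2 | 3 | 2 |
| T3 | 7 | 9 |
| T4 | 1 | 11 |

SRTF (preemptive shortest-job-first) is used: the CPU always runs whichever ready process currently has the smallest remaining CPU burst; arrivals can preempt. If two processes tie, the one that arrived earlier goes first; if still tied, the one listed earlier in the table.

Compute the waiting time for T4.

0

Schedule: | T1 0-2 | T2 2-5 | idle 5-9 | T3 9-11 | T4 11-12 | T3 12-17 |
Completion: T1=2  T2=5  T3=17  T4=12
Turnaround (C−A): T1=2  T2=3  T3=8  T4=1
Waiting(T4) = turnaround − burst = 1 − 1 = 0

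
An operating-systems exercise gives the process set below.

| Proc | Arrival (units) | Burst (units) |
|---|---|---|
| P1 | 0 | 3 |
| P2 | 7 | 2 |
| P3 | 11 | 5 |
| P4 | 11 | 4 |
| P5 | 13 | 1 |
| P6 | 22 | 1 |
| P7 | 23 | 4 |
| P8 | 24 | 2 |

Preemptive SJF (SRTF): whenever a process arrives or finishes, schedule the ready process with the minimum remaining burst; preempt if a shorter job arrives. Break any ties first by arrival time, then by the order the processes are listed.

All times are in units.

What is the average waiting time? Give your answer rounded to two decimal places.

1.00

Timeline: | P1 0-3 | idle 3-7 | P2 7-9 | idle 9-11 | P4 11-13 | P5 13-14 | P4 14-16 | P3 16-21 | idle 21-22 | P6 22-23 | P7 23-24 | P8 24-26 | P7 26-29 |
Completion: P1=3  P2=9  P3=21  P4=16  P5=14  P6=23  P7=29  P8=26
Waiting times: P1=0, P2=0, P3=5, P4=1, P5=0, P6=0, P7=2, P8=0
Average waiting = (0+0+5+1+0+0+2+0) / 8 = 8/8 = 1.00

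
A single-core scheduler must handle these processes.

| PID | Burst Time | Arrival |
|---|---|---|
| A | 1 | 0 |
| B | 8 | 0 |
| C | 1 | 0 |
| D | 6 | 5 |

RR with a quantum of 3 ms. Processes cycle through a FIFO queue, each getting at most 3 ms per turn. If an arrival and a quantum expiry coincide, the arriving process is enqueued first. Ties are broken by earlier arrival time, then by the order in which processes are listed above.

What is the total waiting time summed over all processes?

14

Gantt: | A 0-1 | B 1-4 | C 4-5 | B 5-8 | D 8-11 | B 11-13 | D 13-16 |
Completion: A=1  B=13  C=5  D=16
Waiting = turnaround − burst: A=0, B=5, C=4, D=5
Total waiting = 0 + 5 + 4 + 5 = 14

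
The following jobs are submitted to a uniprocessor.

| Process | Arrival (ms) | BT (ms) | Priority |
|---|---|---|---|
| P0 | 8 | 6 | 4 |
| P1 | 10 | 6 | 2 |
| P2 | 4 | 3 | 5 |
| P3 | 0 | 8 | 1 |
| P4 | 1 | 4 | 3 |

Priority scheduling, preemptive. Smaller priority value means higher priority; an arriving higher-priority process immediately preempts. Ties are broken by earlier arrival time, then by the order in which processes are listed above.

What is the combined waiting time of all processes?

Timeline: | P3 0-8 | P4 8-10 | P1 10-16 | P4 16-18 | P0 18-24 | P2 24-27 |
Completion: P0=24  P1=16  P2=27  P3=8  P4=18
Turnaround (C−A): P0=16  P1=6  P2=23  P3=8  P4=17
Waiting = turnaround − burst: P0=10, P1=0, P2=20, P3=0, P4=13
Total waiting = 10 + 0 + 20 + 0 + 13 = 43

43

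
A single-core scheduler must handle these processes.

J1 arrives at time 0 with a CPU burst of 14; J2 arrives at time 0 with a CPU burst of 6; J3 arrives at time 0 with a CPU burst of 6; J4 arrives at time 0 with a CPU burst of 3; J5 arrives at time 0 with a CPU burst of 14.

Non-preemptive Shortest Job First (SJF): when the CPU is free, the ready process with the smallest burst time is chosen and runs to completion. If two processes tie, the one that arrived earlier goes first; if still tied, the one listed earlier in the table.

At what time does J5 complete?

43

Timeline: | J4 0-3 | J2 3-9 | J3 9-15 | J1 15-29 | J5 29-43 |
Completion: J1=29  J2=9  J3=15  J4=3  J5=43
Turnaround (C−A): J1=29  J2=9  J3=15  J4=3  J5=43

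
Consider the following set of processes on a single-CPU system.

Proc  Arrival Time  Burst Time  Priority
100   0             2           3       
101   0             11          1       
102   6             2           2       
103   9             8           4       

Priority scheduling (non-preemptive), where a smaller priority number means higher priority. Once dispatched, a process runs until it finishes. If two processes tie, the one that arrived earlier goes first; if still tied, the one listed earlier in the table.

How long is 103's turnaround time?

Gantt: | 101 0-11 | 102 11-13 | 100 13-15 | 103 15-23 |
Completion: 100=15  101=11  102=13  103=23
Turnaround (C−A): 100=15  101=11  102=7  103=14
Turnaround(103) = completion − arrival = 23 − 9 = 14

14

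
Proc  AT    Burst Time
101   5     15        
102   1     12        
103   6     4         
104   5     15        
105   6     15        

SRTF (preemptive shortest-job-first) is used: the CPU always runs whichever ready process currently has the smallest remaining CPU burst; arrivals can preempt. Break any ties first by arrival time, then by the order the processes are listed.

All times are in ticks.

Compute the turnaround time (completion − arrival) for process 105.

Schedule: | idle 0-1 | 102 1-6 | 103 6-10 | 102 10-17 | 101 17-32 | 104 32-47 | 105 47-62 |
Completion: 101=32  102=17  103=10  104=47  105=62
Turnaround (C−A): 101=27  102=16  103=4  104=42  105=56
Turnaround(105) = completion − arrival = 62 − 6 = 56

56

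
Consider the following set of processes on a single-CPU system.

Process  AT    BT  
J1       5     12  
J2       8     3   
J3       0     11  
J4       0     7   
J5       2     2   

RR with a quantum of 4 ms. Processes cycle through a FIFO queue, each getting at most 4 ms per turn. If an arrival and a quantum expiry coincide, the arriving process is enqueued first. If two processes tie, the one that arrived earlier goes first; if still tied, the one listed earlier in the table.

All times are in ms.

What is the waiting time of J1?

Timeline: | J3 0-4 | J4 4-8 | J5 8-10 | J3 10-14 | J1 14-18 | J2 18-21 | J4 21-24 | J3 24-27 | J1 27-35 |
Completion: J1=35  J2=21  J3=27  J4=24  J5=10
Turnaround (C−A): J1=30  J2=13  J3=27  J4=24  J5=8
Waiting(J1) = turnaround − burst = 30 − 12 = 18

18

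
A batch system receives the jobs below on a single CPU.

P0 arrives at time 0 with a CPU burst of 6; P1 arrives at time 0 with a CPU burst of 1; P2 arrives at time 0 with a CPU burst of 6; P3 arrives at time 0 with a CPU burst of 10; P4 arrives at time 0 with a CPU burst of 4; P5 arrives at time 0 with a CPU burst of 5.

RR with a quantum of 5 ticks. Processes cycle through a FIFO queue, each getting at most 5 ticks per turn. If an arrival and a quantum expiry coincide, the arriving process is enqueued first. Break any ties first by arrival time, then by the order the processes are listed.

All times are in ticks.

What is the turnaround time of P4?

Timeline: | P0 0-5 | P1 5-6 | P2 6-11 | P3 11-16 | P4 16-20 | P5 20-25 | P0 25-26 | P2 26-27 | P3 27-32 |
Completion: P0=26  P1=6  P2=27  P3=32  P4=20  P5=25
Turnaround (C−A): P0=26  P1=6  P2=27  P3=32  P4=20  P5=25
Turnaround(P4) = completion − arrival = 20 − 0 = 20

20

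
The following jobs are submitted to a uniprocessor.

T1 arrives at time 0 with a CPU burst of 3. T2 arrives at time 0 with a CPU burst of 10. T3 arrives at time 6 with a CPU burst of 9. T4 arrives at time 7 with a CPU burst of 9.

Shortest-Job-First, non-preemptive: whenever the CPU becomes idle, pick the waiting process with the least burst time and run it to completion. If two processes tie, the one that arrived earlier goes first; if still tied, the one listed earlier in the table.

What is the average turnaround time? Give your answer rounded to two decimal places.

14.00

Timeline: | T1 0-3 | T2 3-13 | T3 13-22 | T4 22-31 |
Completion: T1=3  T2=13  T3=22  T4=31
Turnaround (C−A): T1=3  T2=13  T3=16  T4=24
Turnaround times: T1=3, T2=13, T3=16, T4=24
Average turnaround = (3+13+16+24) / 4 = 56/4 = 14.00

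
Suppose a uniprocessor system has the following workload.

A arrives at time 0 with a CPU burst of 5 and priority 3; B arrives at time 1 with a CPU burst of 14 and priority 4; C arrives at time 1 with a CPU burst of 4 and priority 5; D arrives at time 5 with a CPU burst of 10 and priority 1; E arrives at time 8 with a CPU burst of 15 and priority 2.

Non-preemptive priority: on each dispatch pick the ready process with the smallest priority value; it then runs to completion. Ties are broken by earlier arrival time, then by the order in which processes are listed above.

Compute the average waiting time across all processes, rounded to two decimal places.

15.80

Gantt: | A 0-5 | D 5-15 | E 15-30 | B 30-44 | C 44-48 |
Completion: A=5  B=44  C=48  D=15  E=30
Turnaround (C−A): A=5  B=43  C=47  D=10  E=22
Waiting times: A=0, B=29, C=43, D=0, E=7
Average waiting = (0+29+43+0+7) / 5 = 79/5 = 15.80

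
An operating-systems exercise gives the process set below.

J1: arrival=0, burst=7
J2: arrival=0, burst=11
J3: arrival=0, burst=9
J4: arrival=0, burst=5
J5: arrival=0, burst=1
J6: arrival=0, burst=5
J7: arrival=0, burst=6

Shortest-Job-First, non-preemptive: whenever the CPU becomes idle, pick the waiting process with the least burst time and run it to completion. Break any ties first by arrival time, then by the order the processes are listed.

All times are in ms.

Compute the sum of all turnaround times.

136

Timeline: | J5 0-1 | J4 1-6 | J6 6-11 | J7 11-17 | J1 17-24 | J3 24-33 | J2 33-44 |
Completion: J1=24  J2=44  J3=33  J4=6  J5=1  J6=11  J7=17
Turnaround = completion − arrival: J1=24, J2=44, J3=33, J4=6, J5=1, J6=11, J7=17
Total turnaround = 24 + 44 + 33 + 6 + 1 + 11 + 17 = 136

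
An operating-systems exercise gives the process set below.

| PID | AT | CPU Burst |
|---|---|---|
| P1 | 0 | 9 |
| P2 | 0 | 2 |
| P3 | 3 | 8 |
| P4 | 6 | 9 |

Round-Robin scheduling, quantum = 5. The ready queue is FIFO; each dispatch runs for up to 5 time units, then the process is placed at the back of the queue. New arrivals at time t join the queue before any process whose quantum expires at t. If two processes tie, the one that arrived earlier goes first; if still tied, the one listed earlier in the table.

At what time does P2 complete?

Schedule: | P1 0-5 | P2 5-7 | P3 7-12 | P1 12-16 | P4 16-21 | P3 21-24 | P4 24-28 |
Completion: P1=16  P2=7  P3=24  P4=28

7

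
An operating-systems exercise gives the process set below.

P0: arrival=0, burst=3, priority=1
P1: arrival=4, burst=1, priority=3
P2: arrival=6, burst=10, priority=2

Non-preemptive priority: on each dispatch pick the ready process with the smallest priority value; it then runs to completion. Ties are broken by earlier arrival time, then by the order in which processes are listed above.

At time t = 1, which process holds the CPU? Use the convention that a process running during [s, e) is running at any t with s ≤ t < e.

Schedule: | P0 0-3 | idle 3-4 | P1 4-5 | idle 5-6 | P2 6-16 |
Completion: P0=3  P1=5  P2=16

P0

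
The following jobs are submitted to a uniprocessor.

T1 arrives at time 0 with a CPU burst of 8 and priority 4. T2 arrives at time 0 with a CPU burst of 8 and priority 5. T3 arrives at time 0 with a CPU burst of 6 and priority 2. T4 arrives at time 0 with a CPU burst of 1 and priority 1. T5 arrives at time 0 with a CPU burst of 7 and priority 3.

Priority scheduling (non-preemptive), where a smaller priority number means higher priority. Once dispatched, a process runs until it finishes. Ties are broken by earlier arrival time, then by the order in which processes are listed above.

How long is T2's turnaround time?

Gantt: | T4 0-1 | T3 1-7 | T5 7-14 | T1 14-22 | T2 22-30 |
Completion: T1=22  T2=30  T3=7  T4=1  T5=14
Turnaround (C−A): T1=22  T2=30  T3=7  T4=1  T5=14
Turnaround(T2) = completion − arrival = 30 − 0 = 30

30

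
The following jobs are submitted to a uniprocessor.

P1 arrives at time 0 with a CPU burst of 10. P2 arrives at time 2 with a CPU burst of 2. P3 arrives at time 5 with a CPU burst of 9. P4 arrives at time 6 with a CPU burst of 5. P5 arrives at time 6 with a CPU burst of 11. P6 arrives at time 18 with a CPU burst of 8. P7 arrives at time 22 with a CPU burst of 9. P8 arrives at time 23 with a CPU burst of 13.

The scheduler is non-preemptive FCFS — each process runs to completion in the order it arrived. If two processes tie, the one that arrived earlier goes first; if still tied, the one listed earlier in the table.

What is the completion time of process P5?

Gantt: | P1 0-10 | P2 10-12 | P3 12-21 | P4 21-26 | P5 26-37 | P6 37-45 | P7 45-54 | P8 54-67 |
Completion: P1=10  P2=12  P3=21  P4=26  P5=37  P6=45  P7=54  P8=67
Turnaround (C−A): P1=10  P2=10  P3=16  P4=20  P5=31  P6=27  P7=32  P8=44

37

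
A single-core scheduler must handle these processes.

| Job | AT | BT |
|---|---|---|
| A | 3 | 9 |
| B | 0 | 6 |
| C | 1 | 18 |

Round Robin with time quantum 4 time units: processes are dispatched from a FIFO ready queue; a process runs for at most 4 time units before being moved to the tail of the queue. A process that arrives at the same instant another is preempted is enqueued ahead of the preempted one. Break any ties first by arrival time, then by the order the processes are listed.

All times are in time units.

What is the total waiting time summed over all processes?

37

Gantt: | B 0-4 | C 4-8 | A 8-12 | B 12-14 | C 14-18 | A 18-22 | C 22-26 | A 26-27 | C 27-33 |
Completion: A=27  B=14  C=33
Waiting = turnaround − burst: A=15, B=8, C=14
Total waiting = 15 + 8 + 14 = 37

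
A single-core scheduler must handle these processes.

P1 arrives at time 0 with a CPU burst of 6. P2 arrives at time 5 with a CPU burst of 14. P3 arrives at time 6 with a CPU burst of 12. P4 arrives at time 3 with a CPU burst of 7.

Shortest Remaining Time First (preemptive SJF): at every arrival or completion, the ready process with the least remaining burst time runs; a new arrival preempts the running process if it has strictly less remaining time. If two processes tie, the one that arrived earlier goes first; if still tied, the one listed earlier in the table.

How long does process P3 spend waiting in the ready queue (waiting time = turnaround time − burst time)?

Schedule: | P1 0-6 | P4 6-13 | P3 13-25 | P2 25-39 |
Completion: P1=6  P2=39  P3=25  P4=13
Waiting(P3) = turnaround − burst = 19 − 12 = 7

7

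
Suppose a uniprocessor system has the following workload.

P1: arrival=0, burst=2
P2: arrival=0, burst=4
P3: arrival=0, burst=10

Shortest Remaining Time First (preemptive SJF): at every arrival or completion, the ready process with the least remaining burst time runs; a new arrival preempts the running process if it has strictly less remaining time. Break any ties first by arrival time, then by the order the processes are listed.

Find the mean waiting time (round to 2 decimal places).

Timeline: | P1 0-2 | P2 2-6 | P3 6-16 |
Completion: P1=2  P2=6  P3=16
Waiting times: P1=0, P2=2, P3=6
Average waiting = (0+2+6) / 3 = 8/3 = 2.67

2.67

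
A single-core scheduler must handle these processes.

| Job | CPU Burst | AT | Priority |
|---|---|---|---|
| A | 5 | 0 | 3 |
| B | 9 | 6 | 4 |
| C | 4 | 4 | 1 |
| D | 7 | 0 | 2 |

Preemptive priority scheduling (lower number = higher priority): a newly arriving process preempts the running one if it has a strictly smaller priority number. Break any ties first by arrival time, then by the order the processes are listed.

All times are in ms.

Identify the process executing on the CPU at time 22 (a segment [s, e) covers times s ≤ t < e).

B

Schedule: | D 0-4 | C 4-8 | D 8-11 | A 11-16 | B 16-25 |
Completion: A=16  B=25  C=8  D=11
Turnaround (C−A): A=16  B=19  C=4  D=11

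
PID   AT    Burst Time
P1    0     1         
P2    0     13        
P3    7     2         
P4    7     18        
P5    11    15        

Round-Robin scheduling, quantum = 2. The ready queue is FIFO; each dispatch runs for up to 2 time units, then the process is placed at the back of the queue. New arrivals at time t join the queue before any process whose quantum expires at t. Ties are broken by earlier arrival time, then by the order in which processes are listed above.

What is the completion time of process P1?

Schedule: | P1 0-1 | P2 1-7 | P3 7-9 | P4 9-11 | P2 11-13 | P5 13-15 | P4 15-17 | P2 17-19 | P5 19-21 | P4 21-23 | P2 23-25 | P5 25-27 | P4 27-29 | P2 29-30 | P5 30-32 | P4 32-34 | P5 34-36 | P4 36-38 | P5 38-40 | P4 40-42 | P5 42-44 | P4 44-46 | P5 46-47 | P4 47-49 |
Completion: P1=1  P2=30  P3=9  P4=49  P5=47
Turnaround (C−A): P1=1  P2=30  P3=2  P4=42  P5=36

1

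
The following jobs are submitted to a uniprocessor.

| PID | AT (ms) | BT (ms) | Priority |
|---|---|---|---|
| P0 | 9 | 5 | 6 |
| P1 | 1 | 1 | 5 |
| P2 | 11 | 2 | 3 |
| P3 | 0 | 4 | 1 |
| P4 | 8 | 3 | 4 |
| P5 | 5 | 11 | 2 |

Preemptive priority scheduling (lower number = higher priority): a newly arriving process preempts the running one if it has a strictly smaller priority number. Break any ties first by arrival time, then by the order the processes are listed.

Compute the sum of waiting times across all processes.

30

Gantt: | P3 0-4 | P1 4-5 | P5 5-16 | P2 16-18 | P4 18-21 | P0 21-26 |
Completion: P0=26  P1=5  P2=18  P3=4  P4=21  P5=16
Waiting = turnaround − burst: P0=12, P1=3, P2=5, P3=0, P4=10, P5=0
Total waiting = 12 + 3 + 5 + 0 + 10 + 0 = 30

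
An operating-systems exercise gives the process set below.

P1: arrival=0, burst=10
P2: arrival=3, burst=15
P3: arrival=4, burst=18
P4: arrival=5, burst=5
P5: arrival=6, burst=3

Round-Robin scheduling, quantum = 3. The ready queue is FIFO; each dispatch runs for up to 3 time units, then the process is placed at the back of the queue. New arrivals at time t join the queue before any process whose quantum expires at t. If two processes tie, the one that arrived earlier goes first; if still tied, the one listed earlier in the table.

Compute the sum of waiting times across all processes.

Timeline: | P1 0-3 | P2 3-6 | P1 6-9 | P3 9-12 | P4 12-15 | P5 15-18 | P2 18-21 | P1 21-24 | P3 24-27 | P4 27-29 | P2 29-32 | P1 32-33 | P3 33-36 | P2 36-39 | P3 39-42 | P2 42-45 | P3 45-51 |
Completion: P1=33  P2=45  P3=51  P4=29  P5=18
Waiting = turnaround − burst: P1=23, P2=27, P3=29, P4=19, P5=9
Total waiting = 23 + 27 + 29 + 19 + 9 = 107

107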